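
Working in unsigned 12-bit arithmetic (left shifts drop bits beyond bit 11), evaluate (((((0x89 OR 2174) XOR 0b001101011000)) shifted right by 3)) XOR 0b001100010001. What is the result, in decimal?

0x89 = 000010001001
2174 = 100001111110
→ OR → 100011111111 = 2303
0b001101011000 = 001101011000
→ XOR → 101110100111 = 2983
→ shifted right by 3 → 000101110100 = 372
0b001100010001 = 001100010001
→ XOR → 001001100101 = 613

613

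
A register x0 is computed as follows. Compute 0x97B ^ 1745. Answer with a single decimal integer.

4010

0x97B = 100101111011
1745 = 011011010001
XOR → 111110101010 = 4010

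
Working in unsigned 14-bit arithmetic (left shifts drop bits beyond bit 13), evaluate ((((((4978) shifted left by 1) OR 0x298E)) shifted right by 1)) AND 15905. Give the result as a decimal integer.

5665

4978 = 01001101110010
→ shifted left by 1 (mod 2^14) → 10011011100100 = 9956
0x298E = 10100110001110
→ OR → 10111111101110 = 12270
→ shifted right by 1 → 01011111110111 = 6135
15905 = 11111000100001
→ AND → 01011000100001 = 5665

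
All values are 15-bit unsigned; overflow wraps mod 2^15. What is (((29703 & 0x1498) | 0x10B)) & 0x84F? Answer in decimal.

29703 = 111010000000111
0x1498 = 001010010011000
→ & → 001010000000000 = 5120
0x10B = 000000100001011
→ | → 001010100001011 = 5387
0x84F = 000100001001111
→ & → 000000000001011 = 11

11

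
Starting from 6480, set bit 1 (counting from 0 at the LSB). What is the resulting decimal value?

6482

x = 001100101010000
bit 1 is currently 0; set it via x | (1 << 1) = x | 2
→ 001100101010010 = 6482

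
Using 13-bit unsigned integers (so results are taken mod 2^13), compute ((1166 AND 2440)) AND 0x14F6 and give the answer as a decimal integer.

128

1166 = 0010010001110
2440 = 0100110001000
→ AND → 0000010001000 = 136
0x14F6 = 1010011110110
→ AND → 0000010000000 = 128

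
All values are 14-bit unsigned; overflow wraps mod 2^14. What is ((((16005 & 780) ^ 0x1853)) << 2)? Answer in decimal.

10588

16005 = 11111010000101
780 = 00001100001100
→ & → 00001000000100 = 516
0x1853 = 01100001010011
→ ^ → 01101001010111 = 6743
→ << 2 (mod 2^14) → 10100101011100 = 10588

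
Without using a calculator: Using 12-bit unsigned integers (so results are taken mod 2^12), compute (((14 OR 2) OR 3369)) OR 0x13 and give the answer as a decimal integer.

3391

14 = 000000001110
2 = 000000000010
→ OR → 000000001110 = 14
3369 = 110100101001
→ OR → 110100101111 = 3375
0x13 = 000000010011
→ OR → 110100111111 = 3391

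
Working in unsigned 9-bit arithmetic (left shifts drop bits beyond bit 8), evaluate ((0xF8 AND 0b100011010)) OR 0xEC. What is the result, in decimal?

252

0xF8 = 011111000
0b100011010 = 100011010
→ AND → 000011000 = 24
0xEC = 011101100
→ OR → 011111100 = 252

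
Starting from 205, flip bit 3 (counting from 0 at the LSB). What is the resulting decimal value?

197

x = 11001101
bit 3 is currently 1; toggle it via x ^ (1 << 3) = x ^ 8
→ 11000101 = 197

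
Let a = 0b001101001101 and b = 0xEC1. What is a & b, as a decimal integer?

a = 001101001101
0xEC1 = 111011000001
AND → 001001000001 = 577

577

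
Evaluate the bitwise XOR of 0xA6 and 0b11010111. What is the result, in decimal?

0xA6 = 10100110
b = 11010111
XOR → 01110001 = 113

113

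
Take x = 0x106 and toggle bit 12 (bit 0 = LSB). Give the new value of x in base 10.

4358

x = 0000100000110
bit 12 is currently 0; toggle it via x ^ (1 << 12) = x ^ 4096
→ 1000100000110 = 4358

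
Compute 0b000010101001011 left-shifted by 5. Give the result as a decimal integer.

x = 0000010101001011
shift left by 5 → 1010100101100000 = 43360
(equivalently, 1355 × 2^5 = 1355 × 32)

43360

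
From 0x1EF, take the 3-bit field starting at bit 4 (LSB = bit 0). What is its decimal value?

6

v = 111101111
Shift right by 4: 11110
Mask low 3 bits: 110 = 6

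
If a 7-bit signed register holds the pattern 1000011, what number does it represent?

pattern = 1000011 (MSB is 1 ⇒ negative)
Invert: 0111100, add 1 → 0111101 = 61, so the value is -61.
(Equivalently: 67 - 2^7 = 67 - 128 = -61.)

-61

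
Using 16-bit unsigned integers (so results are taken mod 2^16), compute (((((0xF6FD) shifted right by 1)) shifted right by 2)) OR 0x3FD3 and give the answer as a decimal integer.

0xF6FD = 1111011011111101
→ shifted right by 1 → 0111101101111110 = 31614
→ shifted right by 2 → 0001111011011111 = 7903
0x3FD3 = 0011111111010011
→ OR → 0011111111011111 = 16351

16351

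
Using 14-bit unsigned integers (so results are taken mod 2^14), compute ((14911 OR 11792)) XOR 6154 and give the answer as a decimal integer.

9781

14911 = 11101000111111
11792 = 10111000010000
→ OR → 11111000111111 = 15935
6154 = 01100000001010
→ XOR → 10011000110101 = 9781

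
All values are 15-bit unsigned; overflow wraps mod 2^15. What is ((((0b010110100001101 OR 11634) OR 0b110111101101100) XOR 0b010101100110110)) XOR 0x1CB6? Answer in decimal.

22783

0b010110100001101 = 010110100001101
11634 = 010110101110010
→ OR → 010110101111111 = 11647
0b110111101101100 = 110111101101100
→ OR → 110111101111111 = 28543
0b010101100110110 = 010101100110110
→ XOR → 100010001001001 = 17481
0x1CB6 = 001110010110110
→ XOR → 101100011111111 = 22783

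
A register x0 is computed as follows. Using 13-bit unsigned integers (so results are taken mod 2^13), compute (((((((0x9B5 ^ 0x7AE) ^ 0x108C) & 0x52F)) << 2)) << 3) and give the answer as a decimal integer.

0x9B5 = 0100110110101
0x7AE = 0011110101110
→ ^ → 0111000011011 = 3611
0x108C = 1000010001100
→ ^ → 1111010010111 = 7831
0x52F = 0010100101111
→ & → 0010000000111 = 1031
→ << 2 (mod 2^13) → 1000000011100 = 4124
→ << 3 (mod 2^13) → 0000011100000 = 224

224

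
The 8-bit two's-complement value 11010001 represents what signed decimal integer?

-47

pattern = 11010001 (MSB is 1 ⇒ negative)
Invert: 00101110, add 1 → 00101111 = 47, so the value is -47.
(Equivalently: 209 - 2^8 = 209 - 256 = -47.)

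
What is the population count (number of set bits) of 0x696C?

0x696C = 110100101101100
Count the 1s: 1 + 1 + 1 + 1 + 1 + 1 + 1 + 1 = 8

8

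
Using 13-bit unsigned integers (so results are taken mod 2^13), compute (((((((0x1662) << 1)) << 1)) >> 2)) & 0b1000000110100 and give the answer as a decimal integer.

0x1662 = 1011001100010
→ << 1 (mod 2^13) → 0110011000100 = 3268
→ << 1 (mod 2^13) → 1100110001000 = 6536
→ >> 2 → 0011001100010 = 1634
0b1000000110100 = 1000000110100
→ & → 0000000100000 = 32

32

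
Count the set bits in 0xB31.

0xB31 = 101100110001
Count the 1s: 1 + 1 + 1 + 1 + 1 + 1 = 6

6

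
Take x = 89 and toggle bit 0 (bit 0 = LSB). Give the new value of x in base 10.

x = 0001011001
bit 0 is currently 1; toggle it via x ^ (1 << 0) = x ^ 1
→ 0001011000 = 88

88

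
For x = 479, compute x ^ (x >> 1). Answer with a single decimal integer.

x = 111011111 = 479
x>>1 = 011101111
XOR  = 100110000 = 304
(x ^ (x >> 1) gives the standard binary-reflected Gray code of x.)

304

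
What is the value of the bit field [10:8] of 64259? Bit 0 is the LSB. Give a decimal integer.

v = 1111101100000011
Shift right by 8: 11111011
Mask low 3 bits: 011 = 3

3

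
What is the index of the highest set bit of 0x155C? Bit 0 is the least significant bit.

0x155C = 1010101011100
The topmost 1 is at position 12 (since 2^12 = 4096 ≤ 5468 < 8192).

12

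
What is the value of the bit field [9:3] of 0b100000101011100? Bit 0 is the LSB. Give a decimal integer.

v = 100000101011100
Shift right by 3: 100000101011
Mask low 7 bits: 0101011 = 43

43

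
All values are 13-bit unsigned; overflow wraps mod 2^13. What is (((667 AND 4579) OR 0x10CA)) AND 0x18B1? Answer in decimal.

667 = 0001010011011
4579 = 1000111100011
→ AND → 0000010000011 = 131
0x10CA = 1000011001010
→ OR → 1000011001011 = 4299
0x18B1 = 1100010110001
→ AND → 1000010000001 = 4225

4225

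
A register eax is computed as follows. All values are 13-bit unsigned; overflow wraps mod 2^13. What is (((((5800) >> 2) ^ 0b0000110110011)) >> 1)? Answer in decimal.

524

5800 = 1011010101000
→ >> 2 → 0010110101010 = 1450
0b0000110110011 = 0000110110011
→ ^ → 0010000011001 = 1049
→ >> 1 → 0001000001100 = 524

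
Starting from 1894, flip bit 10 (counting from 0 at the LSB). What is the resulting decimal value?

870

x = 11101100110
bit 10 is currently 1; toggle it via x ^ (1 << 10) = x ^ 1024
→ 01101100110 = 870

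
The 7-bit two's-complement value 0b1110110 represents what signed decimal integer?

-10

pattern = 1110110 (MSB is 1 ⇒ negative)
Invert: 0001001, add 1 → 0001010 = 10, so the value is -10.
(Equivalently: 118 - 2^7 = 118 - 128 = -10.)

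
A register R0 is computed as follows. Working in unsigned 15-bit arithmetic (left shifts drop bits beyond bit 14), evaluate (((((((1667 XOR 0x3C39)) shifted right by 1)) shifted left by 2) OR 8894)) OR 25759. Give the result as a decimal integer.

1667 = 000011010000011
0x3C39 = 011110000111001
→ XOR → 011101010111010 = 15034
→ shifted right by 1 → 001110101011101 = 7517
→ shifted left by 2 (mod 2^15) → 111010101110100 = 30068
8894 = 010001010111110
→ OR → 111011111111110 = 30718
25759 = 110010010011111
→ OR → 111011111111111 = 30719

30719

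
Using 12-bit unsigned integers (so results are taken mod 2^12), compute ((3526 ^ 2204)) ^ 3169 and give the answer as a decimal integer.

3526 = 110111000110
2204 = 100010011100
→ ^ → 010101011010 = 1370
3169 = 110001100001
→ ^ → 100100111011 = 2363

2363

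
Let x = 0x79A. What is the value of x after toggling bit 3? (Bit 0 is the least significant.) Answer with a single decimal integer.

x = 11110011010
bit 3 is currently 1; toggle it via x ^ (1 << 3) = x ^ 8
→ 11110010010 = 1938

1938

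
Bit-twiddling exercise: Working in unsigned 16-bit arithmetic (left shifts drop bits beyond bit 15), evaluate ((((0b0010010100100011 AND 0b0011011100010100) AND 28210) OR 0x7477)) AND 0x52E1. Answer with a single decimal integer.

0b0010010100100011 = 0010010100100011
0b0011011100010100 = 0011011100010100
→ AND → 0010010100000000 = 9472
28210 = 0110111000110010
→ AND → 0010010000000000 = 9216
0x7477 = 0111010001110111
→ OR → 0111010001110111 = 29815
0x52E1 = 0101001011100001
→ AND → 0101000001100001 = 20577

20577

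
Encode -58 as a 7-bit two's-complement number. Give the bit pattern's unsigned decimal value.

70

58 in 7 bits: 0111010
Invert: 1000101
Add 1:  1000110 = 70
(Check: 2^7 - 58 = 128 - 58 = 70.)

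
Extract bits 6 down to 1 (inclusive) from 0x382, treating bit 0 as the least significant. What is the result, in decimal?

v = 01110000010
Shift right by 1: 0111000001
Mask low 6 bits: 000001 = 1

1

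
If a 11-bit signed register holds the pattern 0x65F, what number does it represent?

pattern = 11001011111 (MSB is 1 ⇒ negative)
Invert: 00110100000, add 1 → 00110100001 = 417, so the value is -417.
(Equivalently: 1631 - 2^11 = 1631 - 2048 = -417.)

-417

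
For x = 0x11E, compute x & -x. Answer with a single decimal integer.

x = 100011110 = 286
-x (two's complement) = …011100010
AND   = 000000010 = 2
(x & -x isolates the lowest set bit of x.)

2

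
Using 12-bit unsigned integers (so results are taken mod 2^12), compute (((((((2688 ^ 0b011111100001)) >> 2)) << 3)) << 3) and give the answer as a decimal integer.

2688 = 101010000000
0b011111100001 = 011111100001
→ ^ → 110101100001 = 3425
→ >> 2 → 001101011000 = 856
→ << 3 (mod 2^12) → 101011000000 = 2752
→ << 3 (mod 2^12) → 011000000000 = 1536

1536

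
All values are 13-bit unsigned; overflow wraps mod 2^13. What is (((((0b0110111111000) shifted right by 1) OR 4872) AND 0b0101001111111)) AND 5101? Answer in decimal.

0b0110111111000 = 0110111111000
→ shifted right by 1 → 0011011111100 = 1788
4872 = 1001100001000
→ OR → 1011111111100 = 6140
0b0101001111111 = 0101001111111
→ AND → 0001001111100 = 636
5101 = 1001111101101
→ AND → 0001001101100 = 620

620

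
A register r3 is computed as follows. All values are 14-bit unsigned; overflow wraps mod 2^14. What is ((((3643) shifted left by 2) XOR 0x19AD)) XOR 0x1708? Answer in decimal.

13897

3643 = 00111000111011
→ shifted left by 2 (mod 2^14) → 11100011101100 = 14572
0x19AD = 01100110101101
→ XOR → 10000101000001 = 8513
0x1708 = 01011100001000
→ XOR → 11011001001001 = 13897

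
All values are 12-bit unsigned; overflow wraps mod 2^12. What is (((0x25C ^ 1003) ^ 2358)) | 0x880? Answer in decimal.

2177

0x25C = 001001011100
1003 = 001111101011
→ ^ → 000110110111 = 439
2358 = 100100110110
→ ^ → 100010000001 = 2177
0x880 = 100010000000
→ | → 100010000001 = 2177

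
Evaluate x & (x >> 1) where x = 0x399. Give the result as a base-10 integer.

392

x = 1110011001 = 921
x>>1 = 0111001100
AND  = 0110001000 = 392
(x & (x >> 1) has a 1 wherever x has two consecutive 1 bits.)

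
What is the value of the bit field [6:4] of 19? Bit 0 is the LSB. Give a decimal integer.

1

v = 00000010011
Shift right by 4: 0000001
Mask low 3 bits: 001 = 1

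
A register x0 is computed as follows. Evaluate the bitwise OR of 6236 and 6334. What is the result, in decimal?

6398

6236 = 1100001011100
6334 = 1100010111110
 OR → 1100011111110 = 6398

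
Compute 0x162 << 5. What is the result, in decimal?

11328

0x162 = 00000101100010
shift left by 5 → 10110001000000 = 11328
(equivalently, 354 × 2^5 = 354 × 32)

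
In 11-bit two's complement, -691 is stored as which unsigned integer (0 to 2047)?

691 in 11 bits: 01010110011
Invert: 10101001100
Add 1:  10101001101 = 1357
(Check: 2^11 - 691 = 2048 - 691 = 1357.)

1357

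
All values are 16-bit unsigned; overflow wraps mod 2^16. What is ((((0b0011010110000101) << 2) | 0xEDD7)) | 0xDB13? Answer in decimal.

65495

0b0011010110000101 = 0011010110000101
→ << 2 (mod 2^16) → 1101011000010100 = 54804
0xEDD7 = 1110110111010111
→ | → 1111111111010111 = 65495
0xDB13 = 1101101100010011
→ | → 1111111111010111 = 65495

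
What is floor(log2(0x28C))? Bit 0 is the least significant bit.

0x28C = 1010001100
The topmost 1 is at position 9 (since 2^9 = 512 ≤ 652 < 1024).

9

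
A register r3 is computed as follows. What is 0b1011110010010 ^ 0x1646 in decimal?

468

a = 1011110010010
0x1646 = 1011001000110
XOR → 0000111010100 = 468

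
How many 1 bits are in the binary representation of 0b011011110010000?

7

n = 11011110010000
Count the 1s: 1 + 1 + 1 + 1 + 1 + 1 + 1 = 7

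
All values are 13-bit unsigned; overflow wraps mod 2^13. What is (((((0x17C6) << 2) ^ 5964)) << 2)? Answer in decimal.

336

0x17C6 = 1011111000110
→ << 2 (mod 2^13) → 1111100011000 = 7960
5964 = 1011101001100
→ ^ → 0100001010100 = 2132
→ << 2 (mod 2^13) → 0000101010000 = 336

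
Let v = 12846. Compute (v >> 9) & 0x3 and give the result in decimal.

1

v = 011001000101110
Shift right by 9: 011001
Mask low 2 bits: 01 = 1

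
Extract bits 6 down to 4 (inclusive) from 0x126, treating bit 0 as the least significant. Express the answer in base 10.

v = 0100100110
Shift right by 4: 010010
Mask low 3 bits: 010 = 2

2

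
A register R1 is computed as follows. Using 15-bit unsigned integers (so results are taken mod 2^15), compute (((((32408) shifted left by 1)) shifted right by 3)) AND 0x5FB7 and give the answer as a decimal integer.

4006

32408 = 111111010011000
→ shifted left by 1 (mod 2^15) → 111110100110000 = 32048
→ shifted right by 3 → 000111110100110 = 4006
0x5FB7 = 101111110110111
→ AND → 000111110100110 = 4006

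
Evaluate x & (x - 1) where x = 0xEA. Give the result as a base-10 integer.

x = 11101010 = 234
x - 1 = 11101001
AND   = 11101000 = 232
(x & (x - 1) clears the lowest set bit of x.)

232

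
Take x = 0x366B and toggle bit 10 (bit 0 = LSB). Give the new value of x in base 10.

x = 011011001101011
bit 10 is currently 1; toggle it via x ^ (1 << 10) = x ^ 1024
→ 011001001101011 = 12907

12907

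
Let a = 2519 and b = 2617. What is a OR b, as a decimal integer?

3071

2519 = 100111010111
2617 = 101000111001
 OR → 101111111111 = 3071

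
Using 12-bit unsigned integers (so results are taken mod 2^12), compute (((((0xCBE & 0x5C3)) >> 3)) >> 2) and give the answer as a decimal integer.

0xCBE = 110010111110
0x5C3 = 010111000011
→ & → 010010000010 = 1154
→ >> 3 → 000010010000 = 144
→ >> 2 → 000000100100 = 36

36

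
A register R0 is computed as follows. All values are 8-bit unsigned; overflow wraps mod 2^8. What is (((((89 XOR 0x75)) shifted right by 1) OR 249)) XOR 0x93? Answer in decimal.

89 = 01011001
0x75 = 01110101
→ XOR → 00101100 = 44
→ shifted right by 1 → 00010110 = 22
249 = 11111001
→ OR → 11111111 = 255
0x93 = 10010011
→ XOR → 01101100 = 108

108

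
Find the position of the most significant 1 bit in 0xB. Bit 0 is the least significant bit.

0xB = 1011
The topmost 1 is at position 3 (since 2^3 = 8 ≤ 11 < 16).

3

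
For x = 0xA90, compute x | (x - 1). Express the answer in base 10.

x = 101010010000 = 2704
x - 1 = 101010001111
OR    = 101010011111 = 2719
(x | (x - 1) sets all bits below the lowest set bit.)

2719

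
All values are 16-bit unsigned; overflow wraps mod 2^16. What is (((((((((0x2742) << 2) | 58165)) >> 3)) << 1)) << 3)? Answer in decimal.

0x2742 = 0010011101000010
→ << 2 (mod 2^16) → 1001110100001000 = 40200
58165 = 1110001100110101
→ | → 1111111100111101 = 65341
→ >> 3 → 0001111111100111 = 8167
→ << 1 (mod 2^16) → 0011111111001110 = 16334
→ << 3 (mod 2^16) → 1111111001110000 = 65136

65136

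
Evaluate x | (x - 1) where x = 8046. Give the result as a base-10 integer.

x = 1111101101110 = 8046
x - 1 = 1111101101101
OR    = 1111101101111 = 8047
(x | (x - 1) sets all bits below the lowest set bit.)

8047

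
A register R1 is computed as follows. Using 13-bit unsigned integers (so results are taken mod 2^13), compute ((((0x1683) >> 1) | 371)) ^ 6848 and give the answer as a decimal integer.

4531

0x1683 = 1011010000011
→ >> 1 → 0101101000001 = 2881
371 = 0000101110011
→ | → 0101101110011 = 2931
6848 = 1101011000000
→ ^ → 1000110110011 = 4531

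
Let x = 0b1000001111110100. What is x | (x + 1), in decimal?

33781

x = 1000001111110100 = 33780
x + 1 = 1000001111110101
OR    = 1000001111110101 = 33781
(x | (x + 1) sets the lowest cleared bit.)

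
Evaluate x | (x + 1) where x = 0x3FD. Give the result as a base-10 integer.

x = 1111111101 = 1021
x + 1 = 1111111110
OR    = 1111111111 = 1023
(x | (x + 1) sets the lowest cleared bit.)

1023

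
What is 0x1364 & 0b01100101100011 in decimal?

0x1364 = 1001101100100
b = 1100101100011
AND → 1000101100000 = 4448

4448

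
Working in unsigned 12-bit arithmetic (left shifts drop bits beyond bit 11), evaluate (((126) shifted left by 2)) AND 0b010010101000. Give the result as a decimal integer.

168

126 = 000001111110
→ shifted left by 2 (mod 2^12) → 000111111000 = 504
0b010010101000 = 010010101000
→ AND → 000010101000 = 168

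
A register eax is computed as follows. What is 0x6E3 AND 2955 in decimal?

0x6E3 = 011011100011
2955 = 101110001011
AND → 001010000011 = 643

643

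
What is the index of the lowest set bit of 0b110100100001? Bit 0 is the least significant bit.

0b110100100001 = 110100100001
Trailing zeros: 0, so the lowest set bit is bit 0 (value 1).

0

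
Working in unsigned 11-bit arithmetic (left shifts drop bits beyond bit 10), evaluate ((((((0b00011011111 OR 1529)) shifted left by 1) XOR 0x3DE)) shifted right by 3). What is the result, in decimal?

4

0b00011011111 = 00011011111
1529 = 10111111001
→ OR → 10111111111 = 1535
→ shifted left by 1 (mod 2^11) → 01111111110 = 1022
0x3DE = 01111011110
→ XOR → 00000100000 = 32
→ shifted right by 3 → 00000000100 = 4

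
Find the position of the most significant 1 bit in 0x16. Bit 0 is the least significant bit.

4

0x16 = 10110
The topmost 1 is at position 4 (since 2^4 = 16 ≤ 22 < 32).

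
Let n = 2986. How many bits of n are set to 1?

2986 = 101110101010
Count the 1s: 1 + 1 + 1 + 1 + 1 + 1 + 1 = 7

7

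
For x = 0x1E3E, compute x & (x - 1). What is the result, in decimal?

x = 1111000111110 = 7742
x - 1 = 1111000111101
AND   = 1111000111100 = 7740
(x & (x - 1) clears the lowest set bit of x.)

7740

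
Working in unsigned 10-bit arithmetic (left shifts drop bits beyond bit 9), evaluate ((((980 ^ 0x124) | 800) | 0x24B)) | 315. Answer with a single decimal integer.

980 = 1111010100
0x124 = 0100100100
→ ^ → 1011110000 = 752
800 = 1100100000
→ | → 1111110000 = 1008
0x24B = 1001001011
→ | → 1111111011 = 1019
315 = 0100111011
→ | → 1111111011 = 1019

1019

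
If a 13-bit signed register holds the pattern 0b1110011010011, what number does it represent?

pattern = 1110011010011 (MSB is 1 ⇒ negative)
Invert: 0001100101100, add 1 → 0001100101101 = 813, so the value is -813.
(Equivalently: 7379 - 2^13 = 7379 - 8192 = -813.)

-813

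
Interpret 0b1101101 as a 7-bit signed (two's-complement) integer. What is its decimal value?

pattern = 1101101 (MSB is 1 ⇒ negative)
Invert: 0010010, add 1 → 0010011 = 19, so the value is -19.
(Equivalently: 109 - 2^7 = 109 - 128 = -19.)

-19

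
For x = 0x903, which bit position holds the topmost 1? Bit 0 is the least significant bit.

0x903 = 100100000011
The topmost 1 is at position 11 (since 2^11 = 2048 ≤ 2307 < 4096).

11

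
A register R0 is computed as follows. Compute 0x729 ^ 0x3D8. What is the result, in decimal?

0x729 = 11100101001
0x3D8 = 01111011000
XOR → 10011110001 = 1265

1265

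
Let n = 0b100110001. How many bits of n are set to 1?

n = 100110001
Count the 1s: 1 + 1 + 1 + 1 = 4

4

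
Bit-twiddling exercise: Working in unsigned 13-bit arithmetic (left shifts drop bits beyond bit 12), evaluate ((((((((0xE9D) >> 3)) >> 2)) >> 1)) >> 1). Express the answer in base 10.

29

0xE9D = 0111010011101
→ >> 3 → 0000111010011 = 467
→ >> 2 → 0000001110100 = 116
→ >> 1 → 0000000111010 = 58
→ >> 1 → 0000000011101 = 29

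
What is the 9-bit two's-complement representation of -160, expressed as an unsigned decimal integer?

160 in 9 bits: 010100000
Invert: 101011111
Add 1:  101100000 = 352
(Check: 2^9 - 160 = 512 - 160 = 352.)

352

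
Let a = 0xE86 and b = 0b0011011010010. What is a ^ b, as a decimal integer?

2132

0xE86 = 111010000110
b = 011011010010
XOR → 100001010100 = 2132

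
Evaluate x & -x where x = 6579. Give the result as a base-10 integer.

x = 1100110110011 = 6579
-x (two's complement) = …0011001001101
AND   = 0000000000001 = 1
(x & -x isolates the lowest set bit of x.)

1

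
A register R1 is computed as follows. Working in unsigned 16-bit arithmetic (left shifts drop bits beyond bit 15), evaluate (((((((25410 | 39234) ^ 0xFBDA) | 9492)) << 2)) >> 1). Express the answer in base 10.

19256

25410 = 0110001101000010
39234 = 1001100101000010
→ | → 1111101101000010 = 64322
0xFBDA = 1111101111011010
→ ^ → 0000000010011000 = 152
9492 = 0010010100010100
→ | → 0010010110011100 = 9628
→ << 2 (mod 2^16) → 1001011001110000 = 38512
→ >> 1 → 0100101100111000 = 19256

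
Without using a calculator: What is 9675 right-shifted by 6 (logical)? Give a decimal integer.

9675 = 10010111001011
shift right by 6 → 00000010010111 = 151
(equivalently, floor(9675 / 64))

151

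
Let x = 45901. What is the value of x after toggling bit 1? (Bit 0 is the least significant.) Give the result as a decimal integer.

45903

x = 1011001101001101
bit 1 is currently 0; toggle it via x ^ (1 << 1) = x ^ 2
→ 1011001101001111 = 45903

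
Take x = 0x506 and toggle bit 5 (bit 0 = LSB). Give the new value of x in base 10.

x = 10100000110
bit 5 is currently 0; toggle it via x ^ (1 << 5) = x ^ 32
→ 10100100110 = 1318

1318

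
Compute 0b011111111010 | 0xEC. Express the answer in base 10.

a = 11111111010
0xEC = 00011101100
 OR → 11111111110 = 2046

2046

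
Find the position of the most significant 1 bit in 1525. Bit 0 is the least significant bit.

1525 = 10111110101
The topmost 1 is at position 10 (since 2^10 = 1024 ≤ 1525 < 2048).

10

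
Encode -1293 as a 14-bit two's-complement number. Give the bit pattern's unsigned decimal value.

1293 in 14 bits: 00010100001101
Invert: 11101011110010
Add 1:  11101011110011 = 15091
(Check: 2^14 - 1293 = 16384 - 1293 = 15091.)

15091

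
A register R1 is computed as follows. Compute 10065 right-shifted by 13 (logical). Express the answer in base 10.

1

10065 = 10011101010001
shift right by 13 → 00000000000001 = 1
(equivalently, floor(10065 / 8192))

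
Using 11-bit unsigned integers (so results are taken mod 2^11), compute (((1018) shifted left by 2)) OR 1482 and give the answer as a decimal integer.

2026

1018 = 01111111010
→ shifted left by 2 (mod 2^11) → 11111101000 = 2024
1482 = 10111001010
→ OR → 11111101010 = 2026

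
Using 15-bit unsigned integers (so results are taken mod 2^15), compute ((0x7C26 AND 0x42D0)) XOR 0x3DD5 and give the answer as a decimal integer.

0x7C26 = 111110000100110
0x42D0 = 100001011010000
→ AND → 100000000000000 = 16384
0x3DD5 = 011110111010101
→ XOR → 111110111010101 = 32213

32213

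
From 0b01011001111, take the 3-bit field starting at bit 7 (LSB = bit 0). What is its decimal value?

v = 01011001111
Shift right by 7: 0101
Mask low 3 bits: 101 = 5

5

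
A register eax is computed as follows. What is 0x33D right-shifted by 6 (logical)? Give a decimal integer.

0x33D = 1100111101
shift right by 6 → 0000001100 = 12
(equivalently, floor(829 / 64))

12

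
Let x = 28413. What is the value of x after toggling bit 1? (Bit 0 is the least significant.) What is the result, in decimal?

x = 110111011111101
bit 1 is currently 0; toggle it via x ^ (1 << 1) = x ^ 2
→ 110111011111111 = 28415

28415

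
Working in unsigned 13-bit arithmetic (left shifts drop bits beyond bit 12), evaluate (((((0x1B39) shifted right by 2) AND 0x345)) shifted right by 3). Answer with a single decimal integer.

0x1B39 = 1101100111001
→ shifted right by 2 → 0011011001110 = 1742
0x345 = 0001101000101
→ AND → 0001001000100 = 580
→ shifted right by 3 → 0000001001000 = 72

72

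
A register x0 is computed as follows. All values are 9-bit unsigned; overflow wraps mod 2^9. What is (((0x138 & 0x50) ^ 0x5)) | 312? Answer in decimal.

317

0x138 = 100111000
0x50 = 001010000
→ & → 000010000 = 16
0x5 = 000000101
→ ^ → 000010101 = 21
312 = 100111000
→ | → 100111101 = 317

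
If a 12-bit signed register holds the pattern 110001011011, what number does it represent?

-933

pattern = 110001011011 (MSB is 1 ⇒ negative)
Invert: 001110100100, add 1 → 001110100101 = 933, so the value is -933.
(Equivalently: 3163 - 2^12 = 3163 - 4096 = -933.)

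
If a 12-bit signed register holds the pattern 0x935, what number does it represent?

-1739

pattern = 100100110101 (MSB is 1 ⇒ negative)
Invert: 011011001010, add 1 → 011011001011 = 1739, so the value is -1739.
(Equivalently: 2357 - 2^12 = 2357 - 4096 = -1739.)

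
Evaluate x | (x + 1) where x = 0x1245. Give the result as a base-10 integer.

4679

x = 1001001000101 = 4677
x + 1 = 1001001000110
OR    = 1001001000111 = 4679
(x | (x + 1) sets the lowest cleared bit.)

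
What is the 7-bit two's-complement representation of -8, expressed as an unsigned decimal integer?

120

8 in 7 bits: 0001000
Invert: 1110111
Add 1:  1111000 = 120
(Check: 2^7 - 8 = 128 - 8 = 120.)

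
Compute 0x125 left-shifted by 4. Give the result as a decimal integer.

4688

0x125 = 0000100100101
shift left by 4 → 1001001010000 = 4688
(equivalently, 293 × 2^4 = 293 × 16)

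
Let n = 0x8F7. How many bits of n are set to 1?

0x8F7 = 100011110111
Count the 1s: 1 + 1 + 1 + 1 + 1 + 1 + 1 + 1 = 8

8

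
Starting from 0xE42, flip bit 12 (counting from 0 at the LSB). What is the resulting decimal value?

7746

x = 0111001000010
bit 12 is currently 0; toggle it via x ^ (1 << 12) = x ^ 4096
→ 1111001000010 = 7746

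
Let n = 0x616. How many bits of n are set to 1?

0x616 = 11000010110
Count the 1s: 1 + 1 + 1 + 1 + 1 = 5

5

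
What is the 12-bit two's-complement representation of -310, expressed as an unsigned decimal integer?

310 in 12 bits: 000100110110
Invert: 111011001001
Add 1:  111011001010 = 3786
(Check: 2^12 - 310 = 4096 - 310 = 3786.)

3786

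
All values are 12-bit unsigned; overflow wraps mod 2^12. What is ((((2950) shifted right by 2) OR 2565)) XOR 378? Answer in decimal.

2950 = 101110000110
→ shifted right by 2 → 001011100001 = 737
2565 = 101000000101
→ OR → 101011100101 = 2789
378 = 000101111010
→ XOR → 101110011111 = 2975

2975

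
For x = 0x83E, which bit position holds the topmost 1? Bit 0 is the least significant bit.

0x83E = 100000111110
The topmost 1 is at position 11 (since 2^11 = 2048 ≤ 2110 < 4096).

11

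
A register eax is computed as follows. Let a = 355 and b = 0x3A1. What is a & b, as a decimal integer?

289

355 = 0101100011
0x3A1 = 1110100001
AND → 0100100001 = 289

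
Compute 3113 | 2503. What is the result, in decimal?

3113 = 110000101001
2503 = 100111000111
 OR → 110111101111 = 3567

3567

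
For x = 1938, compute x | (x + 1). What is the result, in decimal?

x = 11110010010 = 1938
x + 1 = 11110010011
OR    = 11110010011 = 1939
(x | (x + 1) sets the lowest cleared bit.)

1939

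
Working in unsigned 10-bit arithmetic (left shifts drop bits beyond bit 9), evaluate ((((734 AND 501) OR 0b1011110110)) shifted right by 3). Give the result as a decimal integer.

94

734 = 1011011110
501 = 0111110101
→ AND → 0011010100 = 212
0b1011110110 = 1011110110
→ OR → 1011110110 = 758
→ shifted right by 3 → 0001011110 = 94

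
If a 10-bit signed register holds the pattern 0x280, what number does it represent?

-384

pattern = 1010000000 (MSB is 1 ⇒ negative)
Invert: 0101111111, add 1 → 0110000000 = 384, so the value is -384.
(Equivalently: 640 - 2^10 = 640 - 1024 = -384.)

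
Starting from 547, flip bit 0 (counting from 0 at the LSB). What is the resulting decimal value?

x = 1000100011
bit 0 is currently 1; toggle it via x ^ (1 << 0) = x ^ 1
→ 1000100010 = 546

546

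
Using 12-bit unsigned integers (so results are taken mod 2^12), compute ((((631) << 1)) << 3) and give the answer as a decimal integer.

1904

631 = 001001110111
→ << 1 (mod 2^12) → 010011101110 = 1262
→ << 3 (mod 2^12) → 011101110000 = 1904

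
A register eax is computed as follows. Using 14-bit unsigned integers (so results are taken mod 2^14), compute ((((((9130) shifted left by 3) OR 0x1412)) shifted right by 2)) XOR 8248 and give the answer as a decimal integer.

10092

9130 = 10001110101010
→ shifted left by 3 (mod 2^14) → 01110101010000 = 7504
0x1412 = 01010000010010
→ OR → 01110101010010 = 7506
→ shifted right by 2 → 00011101010100 = 1876
8248 = 10000000111000
→ XOR → 10011101101100 = 10092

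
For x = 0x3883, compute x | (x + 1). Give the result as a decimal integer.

x = 11100010000011 = 14467
x + 1 = 11100010000100
OR    = 11100010000111 = 14471
(x | (x + 1) sets the lowest cleared bit.)

14471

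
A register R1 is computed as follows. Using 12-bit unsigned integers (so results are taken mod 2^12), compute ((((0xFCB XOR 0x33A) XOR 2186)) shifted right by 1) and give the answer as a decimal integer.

0xFCB = 111111001011
0x33A = 001100111010
→ XOR → 110011110001 = 3313
2186 = 100010001010
→ XOR → 010001111011 = 1147
→ shifted right by 1 → 001000111101 = 573

573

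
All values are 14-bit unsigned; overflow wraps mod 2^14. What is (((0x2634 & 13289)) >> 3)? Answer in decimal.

0x2634 = 10011000110100
13289 = 11001111101001
→ & → 10001000100000 = 8736
→ >> 3 → 00010001000100 = 1092

1092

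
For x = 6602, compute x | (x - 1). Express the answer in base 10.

6603

x = 1100111001010 = 6602
x - 1 = 1100111001001
OR    = 1100111001011 = 6603
(x | (x - 1) sets all bits below the lowest set bit.)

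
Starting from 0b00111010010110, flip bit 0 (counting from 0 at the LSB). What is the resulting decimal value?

3735

x = 00111010010110
bit 0 is currently 0; toggle it via x ^ (1 << 0) = x ^ 1
→ 00111010010111 = 3735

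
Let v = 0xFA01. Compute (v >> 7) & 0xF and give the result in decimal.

4

v = 1111101000000001
Shift right by 7: 111110100
Mask low 4 bits: 0100 = 4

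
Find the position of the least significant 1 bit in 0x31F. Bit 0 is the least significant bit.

0

0x31F = 1100011111
Trailing zeros: 0, so the lowest set bit is bit 0 (value 1).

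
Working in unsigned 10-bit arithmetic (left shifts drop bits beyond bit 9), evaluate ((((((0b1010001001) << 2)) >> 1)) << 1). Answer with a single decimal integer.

0b1010001001 = 1010001001
→ << 2 (mod 2^10) → 1000100100 = 548
→ >> 1 → 0100010010 = 274
→ << 1 (mod 2^10) → 1000100100 = 548

548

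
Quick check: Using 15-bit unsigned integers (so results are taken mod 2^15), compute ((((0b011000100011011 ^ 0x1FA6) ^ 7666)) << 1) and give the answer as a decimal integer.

0b011000100011011 = 011000100011011
0x1FA6 = 001111110100110
→ ^ → 010111010111101 = 11965
7666 = 001110111110010
→ ^ → 011001101001111 = 13135
→ << 1 (mod 2^15) → 110011010011110 = 26270

26270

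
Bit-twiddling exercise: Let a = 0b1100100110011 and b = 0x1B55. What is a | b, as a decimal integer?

a = 1100100110011
0x1B55 = 1101101010101
 OR → 1101101110111 = 7031

7031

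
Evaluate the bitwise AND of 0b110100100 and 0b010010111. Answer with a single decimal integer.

a = 110100100
b = 010010111
AND → 010000100 = 132

132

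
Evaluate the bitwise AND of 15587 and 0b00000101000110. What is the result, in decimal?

15587 = 11110011100011
b = 00000101000110
AND → 00000001000010 = 66

66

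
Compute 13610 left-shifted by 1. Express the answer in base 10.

27220

13610 = 011010100101010
shift left by 1 → 110101001010100 = 27220
(equivalently, 13610 × 2^1 = 13610 × 2)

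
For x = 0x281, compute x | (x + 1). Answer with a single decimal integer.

x = 1010000001 = 641
x + 1 = 1010000010
OR    = 1010000011 = 643
(x | (x + 1) sets the lowest cleared bit.)

643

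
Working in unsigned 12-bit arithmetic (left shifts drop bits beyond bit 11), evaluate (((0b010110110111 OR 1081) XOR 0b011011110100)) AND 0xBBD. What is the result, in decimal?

0b010110110111 = 010110110111
1081 = 010000111001
→ OR → 010110111111 = 1471
0b011011110100 = 011011110100
→ XOR → 001101001011 = 843
0xBBD = 101110111101
→ AND → 001100001001 = 777

777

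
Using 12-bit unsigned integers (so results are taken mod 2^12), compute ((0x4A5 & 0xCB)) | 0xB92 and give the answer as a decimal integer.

2963

0x4A5 = 010010100101
0xCB = 000011001011
→ & → 000010000001 = 129
0xB92 = 101110010010
→ | → 101110010011 = 2963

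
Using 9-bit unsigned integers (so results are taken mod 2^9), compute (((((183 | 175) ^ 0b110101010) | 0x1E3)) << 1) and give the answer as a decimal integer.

494

183 = 010110111
175 = 010101111
→ | → 010111111 = 191
0b110101010 = 110101010
→ ^ → 100010101 = 277
0x1E3 = 111100011
→ | → 111110111 = 503
→ << 1 (mod 2^9) → 111101110 = 494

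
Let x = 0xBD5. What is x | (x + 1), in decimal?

3031

x = 101111010101 = 3029
x + 1 = 101111010110
OR    = 101111010111 = 3031
(x | (x + 1) sets the lowest cleared bit.)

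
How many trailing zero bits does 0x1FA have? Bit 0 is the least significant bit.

1

0x1FA = 111111010
Trailing zeros: 1, so the lowest set bit is bit 1 (value 2).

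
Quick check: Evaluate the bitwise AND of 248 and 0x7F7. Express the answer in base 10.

240

248 = 00011111000
0x7F7 = 11111110111
AND → 00011110000 = 240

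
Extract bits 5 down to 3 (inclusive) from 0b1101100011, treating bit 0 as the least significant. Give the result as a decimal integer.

v = 1101100011
Shift right by 3: 1101100
Mask low 3 bits: 100 = 4

4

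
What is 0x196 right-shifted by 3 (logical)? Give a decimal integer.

0x196 = 110010110
shift right by 3 → 000110010 = 50
(equivalently, floor(406 / 8))

50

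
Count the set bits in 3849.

3849 = 111100001001
Count the 1s: 1 + 1 + 1 + 1 + 1 + 1 = 6

6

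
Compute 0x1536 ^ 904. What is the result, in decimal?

5822

0x1536 = 1010100110110
904 = 0001110001000
XOR → 1011010111110 = 5822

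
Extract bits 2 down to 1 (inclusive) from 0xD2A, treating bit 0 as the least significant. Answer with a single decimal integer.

v = 00110100101010
Shift right by 1: 0011010010101
Mask low 2 bits: 01 = 1

1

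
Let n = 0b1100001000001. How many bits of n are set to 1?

n = 1100001000001
Count the 1s: 1 + 1 + 1 + 1 = 4

4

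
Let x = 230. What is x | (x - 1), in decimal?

x = 11100110 = 230
x - 1 = 11100101
OR    = 11100111 = 231
(x | (x - 1) sets all bits below the lowest set bit.)

231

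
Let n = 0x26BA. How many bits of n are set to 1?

0x26BA = 10011010111010
Count the 1s: 1 + 1 + 1 + 1 + 1 + 1 + 1 + 1 = 8

8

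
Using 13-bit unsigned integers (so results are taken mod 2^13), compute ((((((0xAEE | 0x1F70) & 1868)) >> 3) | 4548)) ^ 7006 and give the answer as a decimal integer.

2739

0xAEE = 0101011101110
0x1F70 = 1111101110000
→ | → 1111111111110 = 8190
1868 = 0011101001100
→ & → 0011101001100 = 1868
→ >> 3 → 0000011101001 = 233
4548 = 1000111000100
→ | → 1000111101101 = 4589
7006 = 1101101011110
→ ^ → 0101010110011 = 2739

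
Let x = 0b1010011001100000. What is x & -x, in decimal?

x = 1010011001100000 = 42592
-x (two's complement) = …0101100110100000
AND   = 0000000000100000 = 32
(x & -x isolates the lowest set bit of x.)

32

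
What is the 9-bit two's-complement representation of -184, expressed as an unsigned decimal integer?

184 in 9 bits: 010111000
Invert: 101000111
Add 1:  101001000 = 328
(Check: 2^9 - 184 = 512 - 184 = 328.)

328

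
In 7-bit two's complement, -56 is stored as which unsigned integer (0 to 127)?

72

56 in 7 bits: 0111000
Invert: 1000111
Add 1:  1001000 = 72
(Check: 2^7 - 56 = 128 - 56 = 72.)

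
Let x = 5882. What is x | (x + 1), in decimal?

5883

x = 1011011111010 = 5882
x + 1 = 1011011111011
OR    = 1011011111011 = 5883
(x | (x + 1) sets the lowest cleared bit.)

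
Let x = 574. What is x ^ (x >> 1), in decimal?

801

x = 1000111110 = 574
x>>1 = 0100011111
XOR  = 1100100001 = 801
(x ^ (x >> 1) gives the standard binary-reflected Gray code of x.)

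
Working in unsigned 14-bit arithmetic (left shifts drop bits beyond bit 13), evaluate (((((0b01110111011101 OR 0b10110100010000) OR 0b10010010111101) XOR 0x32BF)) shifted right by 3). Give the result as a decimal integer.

0b01110111011101 = 01110111011101
0b10110100010000 = 10110100010000
→ OR → 11110111011101 = 15837
0b10010010111101 = 10010010111101
→ OR → 11110111111101 = 15869
0x32BF = 11001010111111
→ XOR → 00111101000010 = 3906
→ shifted right by 3 → 00000111101000 = 488

488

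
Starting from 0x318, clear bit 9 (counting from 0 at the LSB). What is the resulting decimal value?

280

x = 01100011000
bit 9 is currently 1; clear it via x & ~(1 << 9) = x & ~512
→ 00100011000 = 280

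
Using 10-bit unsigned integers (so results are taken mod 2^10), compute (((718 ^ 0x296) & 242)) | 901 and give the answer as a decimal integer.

718 = 1011001110
0x296 = 1010010110
→ ^ → 0001011000 = 88
242 = 0011110010
→ & → 0001010000 = 80
901 = 1110000101
→ | → 1111010101 = 981

981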